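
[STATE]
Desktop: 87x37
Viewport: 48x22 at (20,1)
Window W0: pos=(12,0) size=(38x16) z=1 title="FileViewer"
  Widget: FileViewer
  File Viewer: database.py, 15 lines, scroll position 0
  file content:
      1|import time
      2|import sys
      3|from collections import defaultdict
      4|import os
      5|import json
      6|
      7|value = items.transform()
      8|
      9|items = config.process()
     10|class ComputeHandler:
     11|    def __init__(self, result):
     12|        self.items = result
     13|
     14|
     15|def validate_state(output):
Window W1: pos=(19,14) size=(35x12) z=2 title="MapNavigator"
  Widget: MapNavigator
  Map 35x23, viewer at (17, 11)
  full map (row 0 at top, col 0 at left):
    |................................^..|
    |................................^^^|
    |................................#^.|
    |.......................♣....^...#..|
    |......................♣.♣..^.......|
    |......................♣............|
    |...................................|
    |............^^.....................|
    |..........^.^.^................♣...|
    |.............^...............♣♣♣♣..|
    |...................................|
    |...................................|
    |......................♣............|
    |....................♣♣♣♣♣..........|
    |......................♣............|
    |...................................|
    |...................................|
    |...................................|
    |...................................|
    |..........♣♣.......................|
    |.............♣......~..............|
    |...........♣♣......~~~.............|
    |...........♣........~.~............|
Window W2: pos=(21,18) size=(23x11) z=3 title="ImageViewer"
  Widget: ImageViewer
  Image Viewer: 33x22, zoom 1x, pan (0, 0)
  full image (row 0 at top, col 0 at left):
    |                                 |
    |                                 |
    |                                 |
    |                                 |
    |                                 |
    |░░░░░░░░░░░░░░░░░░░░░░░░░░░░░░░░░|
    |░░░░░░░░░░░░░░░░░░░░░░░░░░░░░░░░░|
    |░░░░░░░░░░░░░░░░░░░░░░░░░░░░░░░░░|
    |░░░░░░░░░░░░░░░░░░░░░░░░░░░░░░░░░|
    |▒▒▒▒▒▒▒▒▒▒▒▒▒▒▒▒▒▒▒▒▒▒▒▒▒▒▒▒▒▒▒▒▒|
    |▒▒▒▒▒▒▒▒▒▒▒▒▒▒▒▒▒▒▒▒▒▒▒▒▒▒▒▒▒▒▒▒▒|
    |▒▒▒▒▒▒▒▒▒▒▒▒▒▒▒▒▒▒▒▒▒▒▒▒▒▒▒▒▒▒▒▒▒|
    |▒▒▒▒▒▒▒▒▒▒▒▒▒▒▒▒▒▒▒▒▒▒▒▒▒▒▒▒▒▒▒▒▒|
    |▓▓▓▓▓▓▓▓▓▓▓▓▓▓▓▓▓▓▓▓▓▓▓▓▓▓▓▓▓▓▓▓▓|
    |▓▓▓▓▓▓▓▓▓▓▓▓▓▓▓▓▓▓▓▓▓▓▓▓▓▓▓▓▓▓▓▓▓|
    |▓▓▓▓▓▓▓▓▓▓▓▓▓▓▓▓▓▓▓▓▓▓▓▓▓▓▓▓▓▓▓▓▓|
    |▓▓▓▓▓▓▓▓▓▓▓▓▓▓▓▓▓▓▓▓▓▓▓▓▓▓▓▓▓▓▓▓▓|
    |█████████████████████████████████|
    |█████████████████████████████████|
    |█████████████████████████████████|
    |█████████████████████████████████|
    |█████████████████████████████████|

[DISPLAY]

ewer                         ┃                  
─────────────────────────────┨                  
time                        ▲┃                  
sys                         █┃                  
llections import defaultdict░┃                  
os                          ░┃                  
json                        ░┃                  
                            ░┃                  
 items.transform()          ░┃                  
                            ░┃                  
 config.process()           ░┃                  
omputeHandler:              ░┃                  
 __init__(self, result):    ░┃                  
━━━━━━━━━━━━━━━━━━━━━━━━━━━━━━━━━┓              
 MapNavigator                    ┃              
─────────────────────────────────┨              
...........^^....................┃              
.┏━━━━━━━━━━━━━━━━━━━━━┓......♣..┃              
.┃ ImageViewer         ┃....♣♣♣♣.┃              
.┠─────────────────────┨.........┃              
.┃                     ┃.........┃              
.┃                     ┃.........┃              


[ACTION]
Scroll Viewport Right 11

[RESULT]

                  ┃                             
──────────────────┨                             
                 ▲┃                             
                 █┃                             
mport defaultdict░┃                             
                 ░┃                             
                 ░┃                             
                 ░┃                             
sform()          ░┃                             
                 ░┃                             
cess()           ░┃                             
er:              ░┃                             
elf, result):    ░┃                             
━━━━━━━━━━━━━━━━━━━━━━┓                         
or                    ┃                         
──────────────────────┨                         
^^....................┃                         
━━━━━━━━━━━━┓......♣..┃                         
wer         ┃....♣♣♣♣.┃                         
────────────┨.........┃                         
            ┃.........┃                         
            ┃.........┃                         


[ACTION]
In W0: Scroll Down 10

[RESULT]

                  ┃                             
──────────────────┨                             
                 ▲┃                             
                 ░┃                             
                 ░┃                             
sform()          ░┃                             
                 ░┃                             
cess()           ░┃                             
er:              ░┃                             
elf, result):    ░┃                             
 = result        ░┃                             
                 ░┃                             
                 █┃                             
━━━━━━━━━━━━━━━━━━━━━━┓                         
or                    ┃                         
──────────────────────┨                         
^^....................┃                         
━━━━━━━━━━━━┓......♣..┃                         
wer         ┃....♣♣♣♣.┃                         
────────────┨.........┃                         
            ┃.........┃                         
            ┃.........┃                         


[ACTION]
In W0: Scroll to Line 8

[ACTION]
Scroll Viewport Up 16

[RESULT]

━━━━━━━━━━━━━━━━━━┓                             
                  ┃                             
──────────────────┨                             
                 ▲┃                             
                 ░┃                             
                 ░┃                             
sform()          ░┃                             
                 ░┃                             
cess()           ░┃                             
er:              ░┃                             
elf, result):    ░┃                             
 = result        ░┃                             
                 ░┃                             
                 █┃                             
━━━━━━━━━━━━━━━━━━━━━━┓                         
or                    ┃                         
──────────────────────┨                         
^^....................┃                         
━━━━━━━━━━━━┓......♣..┃                         
wer         ┃....♣♣♣♣.┃                         
────────────┨.........┃                         
            ┃.........┃                         


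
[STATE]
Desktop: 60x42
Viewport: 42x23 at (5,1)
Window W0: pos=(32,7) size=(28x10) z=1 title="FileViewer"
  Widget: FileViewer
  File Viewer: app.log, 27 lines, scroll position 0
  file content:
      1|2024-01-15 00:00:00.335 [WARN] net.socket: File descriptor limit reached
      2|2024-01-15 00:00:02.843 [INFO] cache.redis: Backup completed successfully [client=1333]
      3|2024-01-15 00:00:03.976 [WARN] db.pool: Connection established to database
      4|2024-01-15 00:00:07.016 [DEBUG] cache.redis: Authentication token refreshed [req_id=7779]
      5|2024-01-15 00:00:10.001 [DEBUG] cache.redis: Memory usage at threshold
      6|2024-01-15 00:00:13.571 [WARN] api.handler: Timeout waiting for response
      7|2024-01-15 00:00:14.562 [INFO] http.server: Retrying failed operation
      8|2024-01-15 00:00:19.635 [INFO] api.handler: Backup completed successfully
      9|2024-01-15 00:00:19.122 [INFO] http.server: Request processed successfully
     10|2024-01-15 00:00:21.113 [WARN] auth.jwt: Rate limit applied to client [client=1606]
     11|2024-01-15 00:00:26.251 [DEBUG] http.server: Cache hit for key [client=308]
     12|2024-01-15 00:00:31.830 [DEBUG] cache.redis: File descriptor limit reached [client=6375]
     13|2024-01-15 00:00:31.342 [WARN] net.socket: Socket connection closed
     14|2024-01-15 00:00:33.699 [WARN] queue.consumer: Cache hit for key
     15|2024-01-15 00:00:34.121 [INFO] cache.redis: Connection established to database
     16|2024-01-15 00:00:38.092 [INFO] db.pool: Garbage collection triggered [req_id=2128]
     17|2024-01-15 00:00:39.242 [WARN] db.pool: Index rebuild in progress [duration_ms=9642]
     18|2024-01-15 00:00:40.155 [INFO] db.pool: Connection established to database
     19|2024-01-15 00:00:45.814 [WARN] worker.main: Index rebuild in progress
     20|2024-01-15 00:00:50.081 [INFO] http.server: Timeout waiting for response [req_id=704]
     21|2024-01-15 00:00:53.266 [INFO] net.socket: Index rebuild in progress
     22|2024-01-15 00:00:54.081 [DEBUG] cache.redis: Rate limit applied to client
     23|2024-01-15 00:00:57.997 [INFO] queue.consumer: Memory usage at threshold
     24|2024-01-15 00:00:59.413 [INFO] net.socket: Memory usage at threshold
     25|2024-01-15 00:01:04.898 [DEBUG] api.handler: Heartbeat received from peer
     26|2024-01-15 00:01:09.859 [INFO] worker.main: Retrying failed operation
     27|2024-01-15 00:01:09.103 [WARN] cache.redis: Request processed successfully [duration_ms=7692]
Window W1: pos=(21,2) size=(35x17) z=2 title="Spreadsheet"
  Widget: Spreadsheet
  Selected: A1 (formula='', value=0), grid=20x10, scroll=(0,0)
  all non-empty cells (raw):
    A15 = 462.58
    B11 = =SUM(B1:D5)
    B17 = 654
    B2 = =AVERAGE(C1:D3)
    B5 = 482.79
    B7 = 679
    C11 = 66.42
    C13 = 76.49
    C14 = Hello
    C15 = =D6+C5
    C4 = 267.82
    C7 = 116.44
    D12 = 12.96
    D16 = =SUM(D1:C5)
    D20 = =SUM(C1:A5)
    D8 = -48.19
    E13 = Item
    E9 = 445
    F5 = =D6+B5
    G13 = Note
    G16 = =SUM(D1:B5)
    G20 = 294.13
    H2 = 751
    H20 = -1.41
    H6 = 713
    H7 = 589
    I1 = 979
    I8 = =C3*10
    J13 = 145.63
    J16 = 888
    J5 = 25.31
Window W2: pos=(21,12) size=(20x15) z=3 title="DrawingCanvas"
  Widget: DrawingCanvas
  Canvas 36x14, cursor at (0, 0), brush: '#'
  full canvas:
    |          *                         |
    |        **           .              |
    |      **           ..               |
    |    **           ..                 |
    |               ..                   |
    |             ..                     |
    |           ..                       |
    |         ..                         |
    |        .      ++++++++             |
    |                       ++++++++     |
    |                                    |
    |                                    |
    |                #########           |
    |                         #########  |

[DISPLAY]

                                          
                ┏━━━━━━━━━━━━━━━━━━━━━━━━━
                ┃ Spreadsheet             
                ┠─────────────────────────
                ┃A1:                      
                ┃       A       B       C 
                ┃-------------------------
                ┃  1      [0]       0     
                ┃  2        0       0     
                ┃  3        0       0     
                ┃  4        0       0  267
                ┏━━━━━━━━━━━━━━━━━━┓9     
                ┃ DrawingCanvas    ┃0     
                ┠──────────────────┨9  116
                ┃+         *       ┃0     
                ┃        **        ┃0     
                ┃      **          ┃0     
                ┃    **           .┃━━━━━━
                ┃               .. ┃      
                ┃             ..   ┃      
                ┃           ..     ┃      
                ┃         ..       ┃      
                ┃        .      +++┃      


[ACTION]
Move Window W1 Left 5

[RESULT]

                                          
           ┏━━━━━━━━━━━━━━━━━━━━━━━━━━━━━━
           ┃ Spreadsheet                  
           ┠──────────────────────────────
           ┃A1:                           
           ┃       A       B       C      
           ┃------------------------------
           ┃  1      [0]       0       0  
           ┃  2        0       0       0  
           ┃  3        0       0       0  
           ┃  4        0       0  267.82  
           ┃  5 ┏━━━━━━━━━━━━━━━━━━┓   0  
           ┃  6 ┃ DrawingCanvas    ┃   0  
           ┃  7 ┠──────────────────┨6.44  
           ┃  8 ┃+         *       ┃   0  
           ┃  9 ┃        **        ┃   0  
           ┃ 10 ┃      **          ┃   0  
           ┗━━━━┃    **           .┃━━━━━━
                ┃               .. ┃      
                ┃             ..   ┃      
                ┃           ..     ┃      
                ┃         ..       ┃      
                ┃        .      +++┃      


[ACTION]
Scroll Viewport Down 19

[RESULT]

                ┃               .. ┃      
                ┃             ..   ┃      
                ┃           ..     ┃      
                ┃         ..       ┃      
                ┃        .      +++┃      
                ┃                  ┃      
                ┃                  ┃      
                ┗━━━━━━━━━━━━━━━━━━┛      
                                          
                                          
                                          
                                          
                                          
                                          
                                          
                                          
                                          
                                          
                                          
                                          
                                          
                                          
                                          


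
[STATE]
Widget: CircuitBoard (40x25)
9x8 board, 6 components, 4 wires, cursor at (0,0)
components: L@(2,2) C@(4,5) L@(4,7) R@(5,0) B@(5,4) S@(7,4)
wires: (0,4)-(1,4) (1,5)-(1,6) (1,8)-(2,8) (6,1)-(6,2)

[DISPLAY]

   0 1 2 3 4 5 6 7 8                    
0  [.]              ·                   
                    │                   
1                   ·   · ─ ·       ·   
                                    │   
2           L                       ·   
                                        
3                                       
                                        
4                       C       L       
                                        
5   R               B                   
                                        
6       · ─ ·                           
                                        
7                   S                   
Cursor: (0,0)                           
                                        
                                        
                                        
                                        
                                        
                                        
                                        
                                        


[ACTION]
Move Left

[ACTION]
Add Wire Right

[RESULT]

   0 1 2 3 4 5 6 7 8                    
0  [.]─ ·           ·                   
                    │                   
1                   ·   · ─ ·       ·   
                                    │   
2           L                       ·   
                                        
3                                       
                                        
4                       C       L       
                                        
5   R               B                   
                                        
6       · ─ ·                           
                                        
7                   S                   
Cursor: (0,0)                           
                                        
                                        
                                        
                                        
                                        
                                        
                                        
                                        


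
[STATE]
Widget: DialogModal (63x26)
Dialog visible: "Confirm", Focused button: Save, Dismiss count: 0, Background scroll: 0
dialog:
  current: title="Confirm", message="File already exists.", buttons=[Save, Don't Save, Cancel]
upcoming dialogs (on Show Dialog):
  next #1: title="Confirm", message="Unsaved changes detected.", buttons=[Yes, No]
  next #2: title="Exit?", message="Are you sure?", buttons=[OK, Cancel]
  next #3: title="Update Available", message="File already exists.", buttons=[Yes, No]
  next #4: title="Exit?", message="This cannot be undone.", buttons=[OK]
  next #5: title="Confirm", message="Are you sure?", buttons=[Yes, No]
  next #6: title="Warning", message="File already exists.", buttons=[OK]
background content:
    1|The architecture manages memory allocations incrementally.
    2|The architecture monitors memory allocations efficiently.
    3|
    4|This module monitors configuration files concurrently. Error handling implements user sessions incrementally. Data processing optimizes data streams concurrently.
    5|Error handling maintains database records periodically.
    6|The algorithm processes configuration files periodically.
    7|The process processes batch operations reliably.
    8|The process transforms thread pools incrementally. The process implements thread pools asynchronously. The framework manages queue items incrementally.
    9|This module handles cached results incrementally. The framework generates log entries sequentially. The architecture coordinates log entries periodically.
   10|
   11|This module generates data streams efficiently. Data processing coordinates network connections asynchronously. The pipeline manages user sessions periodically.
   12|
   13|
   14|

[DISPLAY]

The architecture manages memory allocations incrementally.     
The architecture monitors memory allocations efficiently.      
                                                               
This module monitors configuration files concurrently. Error ha
Error handling maintains database records periodically.        
The algorithm processes configuration files periodically.      
The process processes batch operations reliably.               
The process transforms thread pools incrementally. The process 
This module handles cached results incrementally. The framework
                                                               
This module gen┌──────────────────────────────┐ Data processing
               │           Confirm            │                
               │     File already exists.     │                
               │ [Save]  Don't Save   Cancel  │                
               └──────────────────────────────┘                
                                                               
                                                               
                                                               
                                                               
                                                               
                                                               
                                                               
                                                               
                                                               
                                                               
                                                               


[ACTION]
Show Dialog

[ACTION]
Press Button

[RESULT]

The architecture manages memory allocations incrementally.     
The architecture monitors memory allocations efficiently.      
                                                               
This module monitors configuration files concurrently. Error ha
Error handling maintains database records periodically.        
The algorithm processes configuration files periodically.      
The process processes batch operations reliably.               
The process transforms thread pools incrementally. The process 
This module handles cached results incrementally. The framework
                                                               
This module generates data streams efficiently. Data processing
                                                               
                                                               
                                                               
                                                               
                                                               
                                                               
                                                               
                                                               
                                                               
                                                               
                                                               
                                                               
                                                               
                                                               
                                                               


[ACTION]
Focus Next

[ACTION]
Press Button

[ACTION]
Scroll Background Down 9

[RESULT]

                                                               
This module generates data streams efficiently. Data processing
                                                               
                                                               
                                                               
                                                               
                                                               
                                                               
                                                               
                                                               
                                                               
                                                               
                                                               
                                                               
                                                               
                                                               
                                                               
                                                               
                                                               
                                                               
                                                               
                                                               
                                                               
                                                               
                                                               
                                                               


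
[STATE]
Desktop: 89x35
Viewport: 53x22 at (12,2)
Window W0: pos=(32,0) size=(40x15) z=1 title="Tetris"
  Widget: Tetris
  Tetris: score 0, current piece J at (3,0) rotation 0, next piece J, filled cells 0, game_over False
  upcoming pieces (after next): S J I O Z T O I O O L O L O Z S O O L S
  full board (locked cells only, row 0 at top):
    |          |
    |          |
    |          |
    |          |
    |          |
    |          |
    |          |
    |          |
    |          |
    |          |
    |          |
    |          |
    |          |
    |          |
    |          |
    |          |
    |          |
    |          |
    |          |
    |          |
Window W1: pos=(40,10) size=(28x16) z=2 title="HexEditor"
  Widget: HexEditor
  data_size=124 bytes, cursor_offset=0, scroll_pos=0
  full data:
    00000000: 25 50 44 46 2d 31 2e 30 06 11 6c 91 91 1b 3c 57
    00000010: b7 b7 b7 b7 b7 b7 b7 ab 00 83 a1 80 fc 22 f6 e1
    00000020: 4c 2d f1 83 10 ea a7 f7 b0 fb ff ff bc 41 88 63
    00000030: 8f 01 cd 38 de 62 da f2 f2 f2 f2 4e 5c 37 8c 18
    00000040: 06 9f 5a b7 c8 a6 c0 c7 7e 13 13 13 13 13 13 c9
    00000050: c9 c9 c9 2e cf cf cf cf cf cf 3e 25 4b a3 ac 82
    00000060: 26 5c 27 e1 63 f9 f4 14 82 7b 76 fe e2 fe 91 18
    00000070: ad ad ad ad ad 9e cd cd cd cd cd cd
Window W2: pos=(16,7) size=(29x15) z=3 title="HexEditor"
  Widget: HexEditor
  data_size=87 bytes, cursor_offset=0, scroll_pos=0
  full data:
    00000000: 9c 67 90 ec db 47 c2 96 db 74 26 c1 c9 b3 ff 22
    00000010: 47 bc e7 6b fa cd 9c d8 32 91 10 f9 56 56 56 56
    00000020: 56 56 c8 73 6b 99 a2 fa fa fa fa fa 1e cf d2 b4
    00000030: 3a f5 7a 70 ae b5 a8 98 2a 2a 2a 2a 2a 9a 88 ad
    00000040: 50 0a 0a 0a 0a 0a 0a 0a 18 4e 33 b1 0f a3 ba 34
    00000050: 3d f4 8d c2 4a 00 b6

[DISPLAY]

                    ┠────────────────────────────────
                    ┃          │Next:                
                    ┃          │█                    
                    ┃          │███                  
                    ┃          │                     
    ┏━━━━━━━━━━━━━━━━━━━━━━━━━━━┓                    
    ┃ HexEditor                 ┃                    
    ┠───────────────────────────┨core:               
    ┃00000000  9C 67 90 ec db 47┃━━━━━━━━━━━━━━━━━━━━
    ┃00000010  47 bc e7 6b fa cd┃Editor              
    ┃00000020  56 56 c8 73 6b 99┃────────────────────
    ┃00000030  3a f5 7a 70 ae b5┃0000  25 50 44 46 2d
    ┃00000040  50 0a 0a 0a 0a 0a┃0010  b7 b7 b7 b7 b7
    ┃00000050  3d f4 8d c2 4a 00┃0020  4c 2d f1 83 10
    ┃                           ┃0030  8f 01 cd 38 de
    ┃                           ┃0040  06 9f 5a b7 c8
    ┃                           ┃0050  c9 c9 c9 2e cf
    ┃                           ┃0060  26 5c 27 e1 63
    ┃                           ┃0070  ad ad ad ad ad
    ┗━━━━━━━━━━━━━━━━━━━━━━━━━━━┛                    
                            ┃                        
                            ┃                        


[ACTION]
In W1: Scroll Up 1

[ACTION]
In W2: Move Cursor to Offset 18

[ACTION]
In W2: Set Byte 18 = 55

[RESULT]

                    ┠────────────────────────────────
                    ┃          │Next:                
                    ┃          │█                    
                    ┃          │███                  
                    ┃          │                     
    ┏━━━━━━━━━━━━━━━━━━━━━━━━━━━┓                    
    ┃ HexEditor                 ┃                    
    ┠───────────────────────────┨core:               
    ┃00000000  9c 67 90 ec db 47┃━━━━━━━━━━━━━━━━━━━━
    ┃00000010  47 bc 55 6b fa cd┃Editor              
    ┃00000020  56 56 c8 73 6b 99┃────────────────────
    ┃00000030  3a f5 7a 70 ae b5┃0000  25 50 44 46 2d
    ┃00000040  50 0a 0a 0a 0a 0a┃0010  b7 b7 b7 b7 b7
    ┃00000050  3d f4 8d c2 4a 00┃0020  4c 2d f1 83 10
    ┃                           ┃0030  8f 01 cd 38 de
    ┃                           ┃0040  06 9f 5a b7 c8
    ┃                           ┃0050  c9 c9 c9 2e cf
    ┃                           ┃0060  26 5c 27 e1 63
    ┃                           ┃0070  ad ad ad ad ad
    ┗━━━━━━━━━━━━━━━━━━━━━━━━━━━┛                    
                            ┃                        
                            ┃                        


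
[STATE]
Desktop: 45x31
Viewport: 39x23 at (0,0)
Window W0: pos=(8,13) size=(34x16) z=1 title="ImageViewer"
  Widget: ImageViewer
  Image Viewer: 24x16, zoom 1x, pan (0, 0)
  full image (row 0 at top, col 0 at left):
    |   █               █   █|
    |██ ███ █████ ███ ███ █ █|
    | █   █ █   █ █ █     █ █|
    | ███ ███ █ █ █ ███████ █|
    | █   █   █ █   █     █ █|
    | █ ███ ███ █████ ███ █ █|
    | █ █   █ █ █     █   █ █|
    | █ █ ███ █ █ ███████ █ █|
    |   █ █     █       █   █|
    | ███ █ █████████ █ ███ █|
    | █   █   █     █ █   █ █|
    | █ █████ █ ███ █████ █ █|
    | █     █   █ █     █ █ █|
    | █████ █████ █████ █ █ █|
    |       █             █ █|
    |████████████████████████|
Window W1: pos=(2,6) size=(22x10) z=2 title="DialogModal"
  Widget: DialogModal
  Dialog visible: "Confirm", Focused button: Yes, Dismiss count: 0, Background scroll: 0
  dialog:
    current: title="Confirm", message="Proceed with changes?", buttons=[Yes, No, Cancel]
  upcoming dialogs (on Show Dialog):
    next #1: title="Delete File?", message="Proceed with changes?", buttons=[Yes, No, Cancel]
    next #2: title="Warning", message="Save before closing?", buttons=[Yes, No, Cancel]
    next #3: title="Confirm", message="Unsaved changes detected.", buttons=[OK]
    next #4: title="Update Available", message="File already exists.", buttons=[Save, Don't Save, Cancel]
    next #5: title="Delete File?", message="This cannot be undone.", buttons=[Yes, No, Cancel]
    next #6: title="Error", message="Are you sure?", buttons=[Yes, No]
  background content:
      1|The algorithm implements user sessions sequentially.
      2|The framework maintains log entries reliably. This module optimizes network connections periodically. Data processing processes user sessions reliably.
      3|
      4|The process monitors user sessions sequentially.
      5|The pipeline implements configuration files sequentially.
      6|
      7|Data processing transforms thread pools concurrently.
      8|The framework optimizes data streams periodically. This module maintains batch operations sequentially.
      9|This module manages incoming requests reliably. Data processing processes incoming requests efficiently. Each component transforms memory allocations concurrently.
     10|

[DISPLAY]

                                       
                                       
                                       
                                       
                                       
                                       
  ┏━━━━━━━━━━━━━━━━━━━━┓               
  ┃ DialogModal        ┃               
  ┠────────────────────┨               
  ┃Th┌──────────────┐em┃               
  ┃Th│   Confirm    │ta┃               
  ┃  │Proceed with c│  ┃               
  ┃Th│[Yes]  No   Ca│rs┃               
  ┃Th└──────────────┘me┃━━━━━━━━━━━━━━━
  ┃                    ┃               
  ┗━━━━━━━━━━━━━━━━━━━━┛───────────────
        ┃   █               █   █      
        ┃██ ███ █████ ███ ███ █ █      
        ┃ █   █ █   █ █ █     █ █      
        ┃ ███ ███ █ █ █ ███████ █      
        ┃ █   █   █ █   █     █ █      
        ┃ █ ███ ███ █████ ███ █ █      
        ┃ █ █   █ █ █     █   █ █      


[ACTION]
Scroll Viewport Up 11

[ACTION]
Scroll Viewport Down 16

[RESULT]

  ┠────────────────────┨               
  ┃Th┌──────────────┐em┃               
  ┃Th│   Confirm    │ta┃               
  ┃  │Proceed with c│  ┃               
  ┃Th│[Yes]  No   Ca│rs┃               
  ┃Th└──────────────┘me┃━━━━━━━━━━━━━━━
  ┃                    ┃               
  ┗━━━━━━━━━━━━━━━━━━━━┛───────────────
        ┃   █               █   █      
        ┃██ ███ █████ ███ ███ █ █      
        ┃ █   █ █   █ █ █     █ █      
        ┃ ███ ███ █ █ █ ███████ █      
        ┃ █   █   █ █   █     █ █      
        ┃ █ ███ ███ █████ ███ █ █      
        ┃ █ █   █ █ █     █   █ █      
        ┃ █ █ ███ █ █ ███████ █ █      
        ┃   █ █     █       █   █      
        ┃ ███ █ █████████ █ ███ █      
        ┃ █   █   █     █ █   █ █      
        ┃ █ █████ █ ███ █████ █ █      
        ┗━━━━━━━━━━━━━━━━━━━━━━━━━━━━━━
                                       
                                       


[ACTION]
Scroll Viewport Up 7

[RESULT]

                                       
                                       
                                       
                                       
                                       
  ┏━━━━━━━━━━━━━━━━━━━━┓               
  ┃ DialogModal        ┃               
  ┠────────────────────┨               
  ┃Th┌──────────────┐em┃               
  ┃Th│   Confirm    │ta┃               
  ┃  │Proceed with c│  ┃               
  ┃Th│[Yes]  No   Ca│rs┃               
  ┃Th└──────────────┘me┃━━━━━━━━━━━━━━━
  ┃                    ┃               
  ┗━━━━━━━━━━━━━━━━━━━━┛───────────────
        ┃   █               █   █      
        ┃██ ███ █████ ███ ███ █ █      
        ┃ █   █ █   █ █ █     █ █      
        ┃ ███ ███ █ █ █ ███████ █      
        ┃ █   █   █ █   █     █ █      
        ┃ █ ███ ███ █████ ███ █ █      
        ┃ █ █   █ █ █     █   █ █      
        ┃ █ █ ███ █ █ ███████ █ █      


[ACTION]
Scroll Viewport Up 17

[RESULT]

                                       
                                       
                                       
                                       
                                       
                                       
  ┏━━━━━━━━━━━━━━━━━━━━┓               
  ┃ DialogModal        ┃               
  ┠────────────────────┨               
  ┃Th┌──────────────┐em┃               
  ┃Th│   Confirm    │ta┃               
  ┃  │Proceed with c│  ┃               
  ┃Th│[Yes]  No   Ca│rs┃               
  ┃Th└──────────────┘me┃━━━━━━━━━━━━━━━
  ┃                    ┃               
  ┗━━━━━━━━━━━━━━━━━━━━┛───────────────
        ┃   █               █   █      
        ┃██ ███ █████ ███ ███ █ █      
        ┃ █   █ █   █ █ █     █ █      
        ┃ ███ ███ █ █ █ ███████ █      
        ┃ █   █   █ █   █     █ █      
        ┃ █ ███ ███ █████ ███ █ █      
        ┃ █ █   █ █ █     █   █ █      


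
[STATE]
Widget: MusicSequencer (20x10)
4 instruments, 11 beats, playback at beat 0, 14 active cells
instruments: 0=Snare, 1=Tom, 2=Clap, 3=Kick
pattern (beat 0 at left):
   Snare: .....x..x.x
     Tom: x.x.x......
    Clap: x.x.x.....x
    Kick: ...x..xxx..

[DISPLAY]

      ▼1234567890   
 Snare·····█··█·█   
   Tom█·█·█······   
  Clap█·█·█·····█   
  Kick···█··███··   
                    
                    
                    
                    
                    


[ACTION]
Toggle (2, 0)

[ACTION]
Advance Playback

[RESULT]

      0▼234567890   
 Snare·····█··█·█   
   Tom█·█·█······   
  Clap··█·█·····█   
  Kick···█··███··   
                    
                    
                    
                    
                    


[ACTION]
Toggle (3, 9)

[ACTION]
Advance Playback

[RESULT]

      01▼34567890   
 Snare·····█··█·█   
   Tom█·█·█······   
  Clap··█·█·····█   
  Kick···█··████·   
                    
                    
                    
                    
                    


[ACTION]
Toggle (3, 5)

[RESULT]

      01▼34567890   
 Snare·····█··█·█   
   Tom█·█·█······   
  Clap··█·█·····█   
  Kick···█·█████·   
                    
                    
                    
                    
                    


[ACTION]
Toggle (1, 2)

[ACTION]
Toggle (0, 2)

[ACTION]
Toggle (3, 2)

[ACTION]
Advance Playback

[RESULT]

      012▼4567890   
 Snare··█··█··█·█   
   Tom█···█······   
  Clap··█·█·····█   
  Kick··██·█████·   
                    
                    
                    
                    
                    
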